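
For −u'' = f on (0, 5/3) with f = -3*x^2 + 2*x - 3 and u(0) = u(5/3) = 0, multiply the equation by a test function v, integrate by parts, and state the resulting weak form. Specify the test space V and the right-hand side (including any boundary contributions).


V = H^1_0(0, 5/3) (so v(0) = v(5/3) = 0); weak form: ∫_0^5/3 u'v' dx = ∫_0^5/3 (-3*x^2 + 2*x - 3) v dx for all v ∈ V.

Multiply both sides by a test function v and integrate from 0 to 5/3:
  ∫_0^5/3 −u''(x) v(x) dx = ∫_0^5/3 f(x) v(x) dx.
Integrate the LHS by parts once:
  ∫_0^5/3 −u'' v dx = −[u'(x) v(x)]_0^5/3 + ∫_0^5/3 u'(x) v'(x) dx.
Thus ∫_0^5/3 u'(x) v'(x) dx = ∫_0^5/3 f(x) v(x) dx + [u'(x) v(x)]_0^5/3.
Choose V so that boundary terms are either known or forced to vanish.
u is Dirichlet: u(0) = u(5/3) = 0. Let V = H^1_0(0, 5/3); then v(0) = v(5/3) = 0, and [u' v]_0^5/3 = 0.
Weak formulation: find u (satisfying any essential BC) such that ∫_0^5/3 u'(x) v'(x) dx = ∫_0^5/3 f v dx for all v ∈ V.
Substituting f(x) = -3*x^2 + 2*x - 3, the right-hand side is ∫_0^5/3 (-3*x^2 + 2*x - 3) v dx.


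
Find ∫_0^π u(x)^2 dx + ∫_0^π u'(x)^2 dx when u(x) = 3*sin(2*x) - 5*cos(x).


||u||_{H^1(0,π)}^2 = -80 + 95*π/2

u'(x) = 5*sin(x) + 6*cos(2*x).
Expand u² and (u')² and integrate term by term on (0, π), using: for integers n ≥ 1, ∫_0^π sin²(nx) dx = ∫_0^π cos²(nx) dx = π/2; for n ≠ n', ∫_0^π sin(nx)sin(n'x) dx = ∫_0^π cos(nx)cos(n'x) dx = 0; and by product-to-sum, ∫_0^π sin(nx)cos(n'x) dx = ½∫_0^π [sin((n+n')x) + sin((n−n')x)] dx, which is 0 when n+n' is even and 2n/(n²−n'²) when n+n' is odd (it need not vanish on (0, π)).
  u² squared terms: (-5)²·∫cos(x)² dx = 25·π/2 = 25*π/2;  (3)²·∫sin(2x)² dx = 9·π/2 = 9*π/2.
  u² cross terms: 2·(-5)·(3)·∫cos(x)·sin(2x) dx = -30·(4/3) = -40.
  So ∫_0^π u² dx = 25*π/2 + 9*π/2 − 40 = -40 + 17*π.
  (u')² squared terms: (5)²·∫sin(x)² dx = 25·π/2 = 25*π/2;  (6)²·∫cos(2x)² dx = 36·π/2 = 18*π.
  (u')² cross terms: 2·(5)·(6)·∫sin(x)·cos(2x) dx = 60·(-2/3) = -40.
  So ∫_0^π (u')² dx = 25*π/2 + 18*π − 40 = -40 + 61*π/2.
||u||_{H^1}^2 = (-40 + 17*π) + (-40 + 61*π/2) = -80 + 95*π/2.


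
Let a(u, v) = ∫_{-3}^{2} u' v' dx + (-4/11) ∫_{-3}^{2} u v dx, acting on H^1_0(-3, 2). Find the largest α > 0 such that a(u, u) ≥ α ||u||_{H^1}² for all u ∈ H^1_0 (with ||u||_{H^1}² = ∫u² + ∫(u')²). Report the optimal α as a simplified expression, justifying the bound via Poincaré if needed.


α = (-100/11 + π^2)/(π^2 + 25)

Coercivity of a(·,·) on H^1_0(-3, 2) means a(u, u) ≥ α ||u||_{H^1}² for every u ∈ H^1_0.
The interval has length L = 5, and Poincaré/coercivity depend only on L. Here a(u, u) = ∫(u')² + (-4/11)·∫u².
Here c = -4/11 < 0 with |c| < (π/L)² = π^2/25, so coercivity still holds. The condition a(u,u) ≥ α||u||_{H^1}² reads (1−α)∫(u')² ≥ (α−c)∫u². Any admissible α is ≤ 1 (rapidly oscillating u have ∫u²/∫(u')² → 0), and α = 1 would force 0 ≥ (1−c)∫u², impossible since c < 1; so 1−α > 0. By the sharp Poincaré inequality on H^1_0 of an interval of length L, ∫(u')² ≥ (π/L)²∫u² with equality for the first sine mode sin(π(x−x₀)/L) (x₀ the left endpoint), so the inequality holds for all u iff (1−α)(π/L)² ≥ α − c, i.e. α ≤ ((π/L)² + c)/((π/L)² + 1) = (1 + c(L/π)²)/(1 + (L/π)²). (Direct route, valid since c ≤ 0: Poincaré gives c∫u² ≥ c(L/π)²∫(u')², so a(u,u) ≥ (1 + c(L/π)²)∫(u')², while ||u||_{H^1}² ≤ (1 + (L/π)²)∫(u')²; dividing yields the same α.) With (π/L)² = π^2/25 and c = -4/11, the largest admissible constant is α = ((π/L)² + c)/((π/L)² + 1).
Simplifying, α = (-100/11 + π^2)/(π^2 + 25).


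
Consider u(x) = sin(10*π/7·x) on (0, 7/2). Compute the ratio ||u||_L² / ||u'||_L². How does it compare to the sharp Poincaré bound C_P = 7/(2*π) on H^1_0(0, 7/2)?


||u||_L² / ||u'||_L² = 7/(10*π) < C_P = 7/(2*π).

u(x) = sin(10*π/7·x), so u'(x) = 10*π*cos(10*π*x/7)/7.
Writing u(x) = A·sin(kπx/L) with A = 1 and k = 5, use ∫_0^L sin²(kπx/L) dx = L/2 and ∫_0^L cos²(kπx/L) dx = L/2.
u² = 1·sin²(10*π/7·x) and (u')² = 100*π^2/49·cos²(10*π/7·x), and each of sin², cos² integrates to L/2 = 7/4 over (0, 7/2).
∫_0^7/2 u² dx = 7/4, so ||u||_L² = sqrt(7)/2.
∫_0^7/2 (u')² dx = 25*π^2/7, so ||u'||_L² = 5*sqrt(7)*π/7.
Ratio ||u||_L² / ||u'||_L² = 7/(10*π).
Sharp Poincaré constant on H^1_0(0, 7/2) is C_P = L/π = 7/(2*π), achieved by sin(2*π/7·x).
This is the k = 5 harmonic; the ratio L/(kπ) is strictly less than C_P = L/π, consistent with the sharp inequality ||u||_L² ≤ C_P ||u'||_L².


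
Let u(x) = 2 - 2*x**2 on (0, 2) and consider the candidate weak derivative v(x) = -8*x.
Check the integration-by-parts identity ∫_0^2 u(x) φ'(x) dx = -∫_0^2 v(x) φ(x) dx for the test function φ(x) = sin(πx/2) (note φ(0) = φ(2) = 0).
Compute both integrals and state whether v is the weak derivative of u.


LHS = 16/π, RHS = 32/π. No, v is not the weak derivative of u.

u(x) = 2 - 2*x**2, classical derivative u'(x) = -4*x.
φ(x) = sin(πx/2), so φ'(x) = π*cos(π*x/2)/2.
Note φ(0) = φ(2) = 0, so the boundary term u·φ vanishes.
LHS = ∫_0^2 u(x) φ'(x) dx = ∫_0^2 (-π*x^2*cos(π*x/2) + π*cos(π*x/2)) dx. Term by term:
  ∫_0^2 π*cos(π*x/2) dx = 0;  ∫_0^2 -π*x^2*cos(π*x/2) dx = 16/π.
Sum: 0 + 16/π = 16/π.
So LHS = 16/π.
∫_0^2 v(x) φ(x) dx = ∫_0^2 (-8*x*sin(π*x/2)) dx. Term by term:
  ∫_0^2 -8*x*sin(π*x/2) dx = -32/π.
So RHS = -∫_0^2 v(x) φ(x) dx = 32/π.
LHS − RHS = -16/π ≠ 0, so the identity fails.
(For a valid weak derivative the identity must hold for EVERY test function, in particular this one. The failure shows v is NOT the weak derivative of u.)
Correct weak derivative would be u'(x) = -4*x.


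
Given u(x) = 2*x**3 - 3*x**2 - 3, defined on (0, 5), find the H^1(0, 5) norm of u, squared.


||u||_{H^1}^2 = 214815/7

The H^1 norm (squared) on an interval (0, L) is
  ||u||_{H^1}^2 = ∫_0^L u(x)^2 dx + ∫_0^L u'(x)^2 dx.
Compute u'(x) = 6*x**2 - 6*x.
Then u(x)^2 = 4*x**6 - 12*x**5 + 9*x**4 - 12*x**3 + 18*x**2 + 9 and u'(x)^2 = 36*x**4 - 72*x**3 + 36*x**2.
Integrate each monomial from 0 to 5 using ∫_0^5 c·x^n dx = c·5^(n+1)/(n+1):
  ∫_0^5 u(x)^2 dx = ∫_0^5 (4*x^6 - 12*x^5 + 9*x^4 - 12*x^3 + 18*x^2 + 9) dx. Term by term:
    ∫_0^5 4*x^6 dx = 312500/7;  ∫_0^5 -12*x^5 dx = -31250;  ∫_0^5 9*x^4 dx = 5625;
    ∫_0^5 -12*x^3 dx = -1875;  ∫_0^5 18*x^2 dx = 750;  ∫_0^5 9 dx = 45.
  Sum: 312500/7 − 31250 + 5625 − 1875 + 750 + 45 = 125565/7.
  ∫_0^5 u'(x)^2 dx = ∫_0^5 (36*x^4 - 72*x^3 + 36*x^2) dx. Term by term:
    ∫_0^5 36*x^4 dx = 22500;  ∫_0^5 -72*x^3 dx = -11250;  ∫_0^5 36*x^2 dx = 1500.
  Sum: 22500 − 11250 + 1500 = 12750.
Adding: ||u||_{H^1}^2 = 125565/7 + 12750 = 214815/7.


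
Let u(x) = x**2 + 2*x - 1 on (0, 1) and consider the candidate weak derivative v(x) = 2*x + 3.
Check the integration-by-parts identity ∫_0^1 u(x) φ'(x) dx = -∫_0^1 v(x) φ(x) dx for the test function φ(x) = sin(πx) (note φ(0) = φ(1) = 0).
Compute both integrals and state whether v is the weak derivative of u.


LHS = -6/π, RHS = -8/π. No, v is not the weak derivative of u.

u(x) = x**2 + 2*x - 1, classical derivative u'(x) = 2*x + 2.
φ(x) = sin(πx), so φ'(x) = π*cos(π*x).
Note φ(0) = φ(1) = 0, so the boundary term u·φ vanishes.
LHS = ∫_0^1 u(x) φ'(x) dx = ∫_0^1 (π*x^2*cos(π*x) + 2*π*x*cos(π*x) - π*cos(π*x)) dx. Term by term:
  ∫_0^1 -π*cos(π*x) dx = 0;  ∫_0^1 π*x^2*cos(π*x) dx = -2/π;  ∫_0^1 2*π*x*cos(π*x) dx = -4/π.
Sum: 0 − 2/π − 4/π = -6/π.
So LHS = -6/π.
∫_0^1 v(x) φ(x) dx = ∫_0^1 (2*x*sin(π*x) + 3*sin(π*x)) dx. Term by term:
  ∫_0^1 3*sin(π*x) dx = 6/π;  ∫_0^1 2*x*sin(π*x) dx = 2/π.
Sum: 6/π + 2/π = 8/π.
So RHS = -∫_0^1 v(x) φ(x) dx = -8/π.
LHS − RHS = 2/π ≠ 0, so the identity fails.
(For a valid weak derivative the identity must hold for EVERY test function, in particular this one. The failure shows v is NOT the weak derivative of u.)
Correct weak derivative would be u'(x) = 2*x + 2.


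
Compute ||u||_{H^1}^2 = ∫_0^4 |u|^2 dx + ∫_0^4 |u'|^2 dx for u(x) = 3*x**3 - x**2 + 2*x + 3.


||u||_{H^1}^2 = 3749236/105

The H^1 norm (squared) on an interval (0, L) is
  ||u||_{H^1}^2 = ∫_0^L u(x)^2 dx + ∫_0^L u'(x)^2 dx.
Compute u'(x) = 9*x**2 - 2*x + 2.
Then u(x)^2 = 9*x**6 - 6*x**5 + 13*x**4 + 14*x**3 - 2*x**2 + 12*x + 9 and u'(x)^2 = 81*x**4 - 36*x**3 + 40*x**2 - 8*x + 4.
Integrate each monomial from 0 to 4 using ∫_0^4 c·x^n dx = c·4^(n+1)/(n+1):
  ∫_0^4 u(x)^2 dx = ∫_0^4 (9*x^6 - 6*x^5 + 13*x^4 + 14*x^3 - 2*x^2 + 12*x + 9) dx. Term by term:
    ∫_0^4 9*x^6 dx = 147456/7;  ∫_0^4 -6*x^5 dx = -4096;  ∫_0^4 13*x^4 dx = 13312/5;
    ∫_0^4 14*x^3 dx = 896;  ∫_0^4 -2*x^2 dx = -128/3;  ∫_0^4 12*x dx = 96;
    ∫_0^4 9 dx = 36.
  Sum: 147456/7 − 4096 + 13312/5 + 896 − 128/3 + 96 + 36 = 2164772/105.
  ∫_0^4 u'(x)^2 dx = ∫_0^4 (81*x^4 - 36*x^3 + 40*x^2 - 8*x + 4) dx. Term by term:
    ∫_0^4 81*x^4 dx = 82944/5;  ∫_0^4 -36*x^3 dx = -2304;  ∫_0^4 40*x^2 dx = 2560/3;
    ∫_0^4 -8*x dx = -64;  ∫_0^4 4 dx = 16.
  Sum: 82944/5 − 2304 + 2560/3 − 64 + 16 = 226352/15.
Adding: ||u||_{H^1}^2 = 2164772/105 + 226352/15 = 3749236/105.


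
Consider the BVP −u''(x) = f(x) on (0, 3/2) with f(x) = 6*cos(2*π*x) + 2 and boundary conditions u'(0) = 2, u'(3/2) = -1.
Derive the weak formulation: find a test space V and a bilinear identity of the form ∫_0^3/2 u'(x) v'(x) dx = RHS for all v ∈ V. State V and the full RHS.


V = H^1(0, 3/2) (v unrestricted at boundary; u is determined up to an additive constant); weak form: ∫_0^3/2 u'v' dx = ∫_0^3/2 (6*cos(2*π*x) + 2) v dx − v(3/2) − 2·v(0) for all v ∈ V.

Multiply both sides by a test function v and integrate from 0 to 3/2:
  ∫_0^3/2 −u''(x) v(x) dx = ∫_0^3/2 f(x) v(x) dx.
Integrate the LHS by parts once:
  ∫_0^3/2 −u'' v dx = −[u'(x) v(x)]_0^3/2 + ∫_0^3/2 u'(x) v'(x) dx.
Thus ∫_0^3/2 u'(x) v'(x) dx = ∫_0^3/2 f(x) v(x) dx + [u'(x) v(x)]_0^3/2.
Choose V so that boundary terms are either known or forced to vanish.
u has inhomogeneous Neumann u'(0) = 2, u'(3/2) = -1. [u' v]_0^3/2 = (-1)·v(3/2) − (2)·v(0) = − v(3/2) − 2·v(0). Take V = H^1(0, 3/2); boundary term becomes part of RHS.
Weak formulation: find u (satisfying any essential BC) such that ∫_0^3/2 u'(x) v'(x) dx = ∫_0^3/2 f v dx − v(3/2) − 2·v(0) for all v ∈ V (Neumann data are natural BCs: they enter the RHS as boundary terms).
Substituting f(x) = 6*cos(2*π*x) + 2, the right-hand side is ∫_0^3/2 (6*cos(2*π*x) + 2) v dx − v(3/2) − 2·v(0).
Compatibility check (pure Neumann): taking v ≡ 1 ∈ V gives 0 = ∫_0^3/2 f dx + (-1) − (2), i.e. ∫_0^3/2 f dx must equal u'(0) − u'(3/2) = 3. Indeed ∫_0^3/2 (6*cos(2*π*x) + 2) dx = 3, so the data are compatible. The solution is then unique only up to an additive constant (fix it e.g. by requiring ∫_0^3/2 u dx = 0).


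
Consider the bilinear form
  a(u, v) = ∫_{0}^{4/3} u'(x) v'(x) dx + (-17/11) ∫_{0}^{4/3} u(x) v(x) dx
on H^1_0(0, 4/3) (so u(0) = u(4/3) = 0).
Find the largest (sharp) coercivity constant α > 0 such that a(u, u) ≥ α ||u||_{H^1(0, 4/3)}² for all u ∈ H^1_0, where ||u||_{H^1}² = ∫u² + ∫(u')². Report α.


α = (-272 + 99*π^2)/(11*(16 + 9*π^2))

Coercivity of a(·,·) on H^1_0(0, 4/3) means a(u, u) ≥ α ||u||_{H^1}² for every u ∈ H^1_0.
The interval has length L = 4/3, and Poincaré/coercivity depend only on L. Here a(u, u) = ∫(u')² + (-17/11)·∫u².
Here c = -17/11 < 0 with |c| < (π/L)² = 9*π^2/16, so coercivity still holds. The condition a(u,u) ≥ α||u||_{H^1}² reads (1−α)∫(u')² ≥ (α−c)∫u². Any admissible α is ≤ 1 (rapidly oscillating u have ∫u²/∫(u')² → 0), and α = 1 would force 0 ≥ (1−c)∫u², impossible since c < 1; so 1−α > 0. By the sharp Poincaré inequality on H^1_0 of an interval of length L, ∫(u')² ≥ (π/L)²∫u² with equality for the first sine mode sin(π(x−x₀)/L) (x₀ the left endpoint), so the inequality holds for all u iff (1−α)(π/L)² ≥ α − c, i.e. α ≤ ((π/L)² + c)/((π/L)² + 1) = (1 + c(L/π)²)/(1 + (L/π)²). (Direct route, valid since c ≤ 0: Poincaré gives c∫u² ≥ c(L/π)²∫(u')², so a(u,u) ≥ (1 + c(L/π)²)∫(u')², while ||u||_{H^1}² ≤ (1 + (L/π)²)∫(u')²; dividing yields the same α.) With (π/L)² = 9*π^2/16 and c = -17/11, the largest admissible constant is α = ((π/L)² + c)/((π/L)² + 1).
Simplifying, α = (-272 + 99*π^2)/(11*(16 + 9*π^2)).


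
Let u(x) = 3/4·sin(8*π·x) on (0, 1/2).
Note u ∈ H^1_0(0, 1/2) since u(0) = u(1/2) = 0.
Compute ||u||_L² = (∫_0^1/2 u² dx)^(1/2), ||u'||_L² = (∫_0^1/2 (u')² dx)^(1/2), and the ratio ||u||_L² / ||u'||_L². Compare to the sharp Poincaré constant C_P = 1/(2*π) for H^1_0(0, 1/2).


||u||_L² / ||u'||_L² = 1/(8*π) < C_P = 1/(2*π).

u(x) = 3/4·sin(8*π·x), so u'(x) = 6*π*cos(8*π*x).
Writing u(x) = A·sin(kπx/L) with A = 3/4 and k = 4, use ∫_0^L sin²(kπx/L) dx = L/2 and ∫_0^L cos²(kπx/L) dx = L/2.
u² = 9/16·sin²(8*π·x) and (u')² = 36*π^2·cos²(8*π·x), and each of sin², cos² integrates to L/2 = 1/4 over (0, 1/2).
∫_0^1/2 u² dx = 9/64, so ||u||_L² = 3/8.
∫_0^1/2 (u')² dx = 9*π^2, so ||u'||_L² = 3*π.
Ratio ||u||_L² / ||u'||_L² = 1/(8*π).
Sharp Poincaré constant on H^1_0(0, 1/2) is C_P = L/π = 1/(2*π), achieved by sin(2*π·x).
This is the k = 4 harmonic; the ratio L/(kπ) is strictly less than C_P = L/π, consistent with the sharp inequality ||u||_L² ≤ C_P ||u'||_L².


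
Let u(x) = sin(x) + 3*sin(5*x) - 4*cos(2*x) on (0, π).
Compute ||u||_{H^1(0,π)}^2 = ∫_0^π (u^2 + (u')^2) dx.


||u||_{H^1(0,π)}^2 = -640/21 + 158*π

u'(x) = 8*sin(2*x) + cos(x) + 15*cos(5*x).
Expand u² and (u')² and integrate term by term on (0, π), using: for integers n ≥ 1, ∫_0^π sin²(nx) dx = ∫_0^π cos²(nx) dx = π/2; for n ≠ n', ∫_0^π sin(nx)sin(n'x) dx = ∫_0^π cos(nx)cos(n'x) dx = 0; and by product-to-sum, ∫_0^π sin(nx)cos(n'x) dx = ½∫_0^π [sin((n+n')x) + sin((n−n')x)] dx, which is 0 when n+n' is even and 2n/(n²−n'²) when n+n' is odd (it need not vanish on (0, π)).
  u² squared terms: (-4)²·∫cos(2x)² dx = 16·π/2 = 8*π;  (3)²·∫sin(5x)² dx = 9·π/2 = 9*π/2;  (1)²·∫sin(x)² dx = 1·π/2 = π/2.
  u² cross terms: 2·(-4)·(3)·∫cos(2x)·sin(5x) dx = -24·(10/21) = -80/7;  2·(-4)·(1)·∫cos(2x)·sin(x) dx = -8·(-2/3) = 16/3;  2·(3)·(1)·∫sin(5x)·sin(x) dx = 6·(0) = 0.
  So ∫_0^π u² dx = 8*π + 9*π/2 + π/2 − 80/7 + 16/3 + 0 = -128/21 + 13*π.
  (u')² squared terms: (8)²·∫sin(2x)² dx = 64·π/2 = 32*π;  (15)²·∫cos(5x)² dx = 225·π/2 = 225*π/2;  (1)²·∫cos(x)² dx = 1·π/2 = π/2.
  (u')² cross terms: 2·(8)·(15)·∫sin(2x)·cos(5x) dx = 240·(-4/21) = -320/7;  2·(8)·(1)·∫sin(2x)·cos(x) dx = 16·(4/3) = 64/3;  2·(15)·(1)·∫cos(5x)·cos(x) dx = 30·(0) = 0.
  So ∫_0^π (u')² dx = 32*π + 225*π/2 + π/2 − 320/7 + 64/3 + 0 = -512/21 + 145*π.
||u||_{H^1}^2 = (-128/21 + 13*π) + (-512/21 + 145*π) = -640/21 + 158*π.


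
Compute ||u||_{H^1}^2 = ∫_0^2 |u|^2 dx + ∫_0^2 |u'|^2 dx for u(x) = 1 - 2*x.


||u||_{H^1}^2 = 38/3

The H^1 norm (squared) on an interval (0, L) is
  ||u||_{H^1}^2 = ∫_0^L u(x)^2 dx + ∫_0^L u'(x)^2 dx.
Compute u'(x) = -2.
Then u(x)^2 = 4*x**2 - 4*x + 1 and u'(x)^2 = 4.
Integrate each monomial from 0 to 2 using ∫_0^2 c·x^n dx = c·2^(n+1)/(n+1):
  ∫_0^2 u(x)^2 dx = ∫_0^2 (4*x^2 - 4*x + 1) dx. Term by term:
    ∫_0^2 4*x^2 dx = 32/3;  ∫_0^2 -4*x dx = -8;  ∫_0^2 1 dx = 2.
  Sum: 32/3 − 8 + 2 = 14/3.
  ∫_0^2 u'(x)^2 dx = ∫_0^2 (4) dx. Term by term:
    ∫_0^2 4 dx = 8.
Adding: ||u||_{H^1}^2 = 14/3 + 8 = 38/3.


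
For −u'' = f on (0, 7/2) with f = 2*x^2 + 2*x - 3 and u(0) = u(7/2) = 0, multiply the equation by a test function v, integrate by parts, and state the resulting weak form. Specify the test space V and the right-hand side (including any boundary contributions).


V = H^1_0(0, 7/2) (so v(0) = v(7/2) = 0); weak form: ∫_0^7/2 u'v' dx = ∫_0^7/2 (2*x^2 + 2*x - 3) v dx for all v ∈ V.

Multiply both sides by a test function v and integrate from 0 to 7/2:
  ∫_0^7/2 −u''(x) v(x) dx = ∫_0^7/2 f(x) v(x) dx.
Integrate the LHS by parts once:
  ∫_0^7/2 −u'' v dx = −[u'(x) v(x)]_0^7/2 + ∫_0^7/2 u'(x) v'(x) dx.
Thus ∫_0^7/2 u'(x) v'(x) dx = ∫_0^7/2 f(x) v(x) dx + [u'(x) v(x)]_0^7/2.
Choose V so that boundary terms are either known or forced to vanish.
u is Dirichlet: u(0) = u(7/2) = 0. Let V = H^1_0(0, 7/2); then v(0) = v(7/2) = 0, and [u' v]_0^7/2 = 0.
Weak formulation: find u (satisfying any essential BC) such that ∫_0^7/2 u'(x) v'(x) dx = ∫_0^7/2 f v dx for all v ∈ V.
Substituting f(x) = 2*x^2 + 2*x - 3, the right-hand side is ∫_0^7/2 (2*x^2 + 2*x - 3) v dx.


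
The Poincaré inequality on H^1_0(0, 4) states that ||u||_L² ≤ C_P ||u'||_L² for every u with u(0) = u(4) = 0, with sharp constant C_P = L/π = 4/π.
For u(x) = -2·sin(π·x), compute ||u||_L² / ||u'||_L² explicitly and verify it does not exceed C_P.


||u||_L² / ||u'||_L² = 1/π < C_P = 4/π.

u(x) = -2·sin(π·x), so u'(x) = -2*π*cos(π*x).
Writing u(x) = A·sin(kπx/L) with A = -2 and k = 4, use ∫_0^L sin²(kπx/L) dx = L/2 and ∫_0^L cos²(kπx/L) dx = L/2.
u² = 4·sin²(π·x) and (u')² = 4*π^2·cos²(π·x), and each of sin², cos² integrates to L/2 = 2 over (0, 4).
∫_0^4 u² dx = 8, so ||u||_L² = 2*sqrt(2).
∫_0^4 (u')² dx = 8*π^2, so ||u'||_L² = 2*sqrt(2)*π.
Ratio ||u||_L² / ||u'||_L² = 1/π.
Sharp Poincaré constant on H^1_0(0, 4) is C_P = L/π = 4/π, achieved by sin(π/4·x).
This is the k = 4 harmonic; the ratio L/(kπ) is strictly less than C_P = L/π, consistent with the sharp inequality ||u||_L² ≤ C_P ||u'||_L².


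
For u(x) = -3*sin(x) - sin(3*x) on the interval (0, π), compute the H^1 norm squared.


||u||_{H^1(0,π)}^2 = 14*π

u'(x) = -3*cos(x) - 3*cos(3*x).
Expand u² and (u')² and integrate term by term on (0, π), using: for integers n ≥ 1, ∫_0^π sin²(nx) dx = ∫_0^π cos²(nx) dx = π/2; for n ≠ n', ∫_0^π sin(nx)sin(n'x) dx = ∫_0^π cos(nx)cos(n'x) dx = 0; and by product-to-sum, ∫_0^π sin(nx)cos(n'x) dx = ½∫_0^π [sin((n+n')x) + sin((n−n')x)] dx, which is 0 when n+n' is even and 2n/(n²−n'²) when n+n' is odd (it need not vanish on (0, π)).
  u² squared terms: (-1)²·∫sin(3x)² dx = 1·π/2 = π/2;  (-3)²·∫sin(x)² dx = 9·π/2 = 9*π/2.
  u² cross terms: 2·(-1)·(-3)·∫sin(3x)·sin(x) dx = 6·(0) = 0.
  So ∫_0^π u² dx = π/2 + 9*π/2 + 0 = 5*π.
  (u')² squared terms: (-3)²·∫cos(x)² dx = 9·π/2 = 9*π/2;  (-3)²·∫cos(3x)² dx = 9·π/2 = 9*π/2.
  (u')² cross terms: 2·(-3)·(-3)·∫cos(x)·cos(3x) dx = 18·(0) = 0.
  So ∫_0^π (u')² dx = 9*π/2 + 9*π/2 + 0 = 9*π.
||u||_{H^1}^2 = (5*π) + (9*π) = 14*π.


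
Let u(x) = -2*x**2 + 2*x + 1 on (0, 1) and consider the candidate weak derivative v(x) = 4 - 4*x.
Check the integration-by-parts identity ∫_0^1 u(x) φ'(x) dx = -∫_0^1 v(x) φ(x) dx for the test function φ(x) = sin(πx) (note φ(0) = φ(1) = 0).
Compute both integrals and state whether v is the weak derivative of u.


LHS = 0, RHS = -4/π. No, v is not the weak derivative of u.

u(x) = -2*x**2 + 2*x + 1, classical derivative u'(x) = 2 - 4*x.
φ(x) = sin(πx), so φ'(x) = π*cos(π*x).
Note φ(0) = φ(1) = 0, so the boundary term u·φ vanishes.
LHS = ∫_0^1 u(x) φ'(x) dx = ∫_0^1 (-2*π*x^2*cos(π*x) + 2*π*x*cos(π*x) + π*cos(π*x)) dx. Term by term:
  ∫_0^1 π*cos(π*x) dx = 0;  ∫_0^1 -2*π*x^2*cos(π*x) dx = 4/π;  ∫_0^1 2*π*x*cos(π*x) dx = -4/π.
Sum: 0 + 4/π − 4/π = 0.
So LHS = 0.
∫_0^1 v(x) φ(x) dx = ∫_0^1 (-4*x*sin(π*x) + 4*sin(π*x)) dx. Term by term:
  ∫_0^1 4*sin(π*x) dx = 8/π;  ∫_0^1 -4*x*sin(π*x) dx = -4/π.
Sum: 8/π − 4/π = 4/π.
So RHS = -∫_0^1 v(x) φ(x) dx = -4/π.
LHS − RHS = 4/π ≠ 0, so the identity fails.
(For a valid weak derivative the identity must hold for EVERY test function, in particular this one. The failure shows v is NOT the weak derivative of u.)
Correct weak derivative would be u'(x) = 2 - 4*x.


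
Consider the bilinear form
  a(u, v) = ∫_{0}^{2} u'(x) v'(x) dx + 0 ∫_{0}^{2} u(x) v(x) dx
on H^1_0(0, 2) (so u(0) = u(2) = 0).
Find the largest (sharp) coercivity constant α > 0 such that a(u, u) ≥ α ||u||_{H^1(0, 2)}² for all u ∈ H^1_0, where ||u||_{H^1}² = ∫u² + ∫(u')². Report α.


α = π^2/(4 + π^2)

Coercivity of a(·,·) on H^1_0(0, 2) means a(u, u) ≥ α ||u||_{H^1}² for every u ∈ H^1_0.
The interval has length L = 2, and Poincaré/coercivity depend only on L. Here a(u, u) = ∫(u')² + (0)·∫u².
Here c = 0, so a(u,u) = ∫(u')² alone. The condition a(u,u) ≥ α||u||_{H^1}² reads (1−α)∫(u')² ≥ (α−c)∫u². Any admissible α is ≤ 1 (rapidly oscillating u have ∫u²/∫(u')² → 0), and α = 1 would force 0 ≥ (1−c)∫u², impossible since c < 1; so 1−α > 0. By the sharp Poincaré inequality on H^1_0 of an interval of length L, ∫(u')² ≥ (π/L)²∫u² with equality for the first sine mode sin(π(x−x₀)/L) (x₀ the left endpoint), so the inequality holds for all u iff (1−α)(π/L)² ≥ α − c, i.e. α ≤ ((π/L)² + c)/((π/L)² + 1) = (1 + c(L/π)²)/(1 + (L/π)²). (Direct route, valid since c ≤ 0: Poincaré gives c∫u² ≥ c(L/π)²∫(u')², so a(u,u) ≥ (1 + c(L/π)²)∫(u')², while ||u||_{H^1}² ≤ (1 + (L/π)²)∫(u')²; dividing yields the same α.) With (π/L)² = π^2/4 and c = 0, the largest admissible constant is α = ((π/L)² + c)/((π/L)² + 1).
Simplifying, α = π^2/(4 + π^2).


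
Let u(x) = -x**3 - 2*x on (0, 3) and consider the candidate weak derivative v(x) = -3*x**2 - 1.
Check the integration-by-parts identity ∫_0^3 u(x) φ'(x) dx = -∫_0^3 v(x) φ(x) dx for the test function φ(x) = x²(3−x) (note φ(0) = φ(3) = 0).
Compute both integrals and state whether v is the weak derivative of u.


LHS = 432/5, RHS = 1593/20. No, v is not the weak derivative of u.

u(x) = -x**3 - 2*x, classical derivative u'(x) = -3*x**2 - 2.
φ(x) = x²(3−x), so φ'(x) = 3*x*(2 - x).
Note φ(0) = φ(3) = 0, so the boundary term u·φ vanishes.
LHS = ∫_0^3 u(x) φ'(x) dx = ∫_0^3 (3*x^5 - 6*x^4 + 6*x^3 - 12*x^2) dx. Term by term:
  ∫_0^3 3*x^5 dx = 729/2;  ∫_0^3 -6*x^4 dx = -1458/5;  ∫_0^3 6*x^3 dx = 243/2;
  ∫_0^3 -12*x^2 dx = -108.
Sum: 729/2 − 1458/5 + 243/2 − 108 = 432/5.
So LHS = 432/5.
∫_0^3 v(x) φ(x) dx = ∫_0^3 (3*x^5 - 9*x^4 + x^3 - 3*x^2) dx. Term by term:
  ∫_0^3 3*x^5 dx = 729/2;  ∫_0^3 -9*x^4 dx = -2187/5;  ∫_0^3 x^3 dx = 81/4;
  ∫_0^3 -3*x^2 dx = -27.
Sum: 729/2 − 2187/5 + 81/4 − 27 = -1593/20.
So RHS = -∫_0^3 v(x) φ(x) dx = 1593/20.
LHS − RHS = 27/4 ≠ 0, so the identity fails.
(For a valid weak derivative the identity must hold for EVERY test function, in particular this one. The failure shows v is NOT the weak derivative of u.)
Correct weak derivative would be u'(x) = -3*x**2 - 2.


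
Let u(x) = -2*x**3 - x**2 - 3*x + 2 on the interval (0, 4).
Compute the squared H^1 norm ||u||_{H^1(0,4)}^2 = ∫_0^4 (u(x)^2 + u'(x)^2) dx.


||u||_{H^1}^2 = 2577556/105

The H^1 norm (squared) on an interval (0, L) is
  ||u||_{H^1}^2 = ∫_0^L u(x)^2 dx + ∫_0^L u'(x)^2 dx.
Compute u'(x) = -6*x**2 - 2*x - 3.
Then u(x)^2 = 4*x**6 + 4*x**5 + 13*x**4 - 2*x**3 + 5*x**2 - 12*x + 4 and u'(x)^2 = 36*x**4 + 24*x**3 + 40*x**2 + 12*x + 9.
Integrate each monomial from 0 to 4 using ∫_0^4 c·x^n dx = c·4^(n+1)/(n+1):
  ∫_0^4 u(x)^2 dx = ∫_0^4 (4*x^6 + 4*x^5 + 13*x^4 - 2*x^3 + 5*x^2 - 12*x + 4) dx. Term by term:
    ∫_0^4 4*x^6 dx = 65536/7;  ∫_0^4 4*x^5 dx = 8192/3;  ∫_0^4 13*x^4 dx = 13312/5;
    ∫_0^4 -2*x^3 dx = -128;  ∫_0^4 5*x^2 dx = 320/3;  ∫_0^4 -12*x dx = -96;
    ∫_0^4 4 dx = 16.
  Sum: 65536/7 + 8192/3 + 13312/5 − 128 + 320/3 − 96 + 16 = 1538672/105.
  ∫_0^4 u'(x)^2 dx = ∫_0^4 (36*x^4 + 24*x^3 + 40*x^2 + 12*x + 9) dx. Term by term:
    ∫_0^4 36*x^4 dx = 36864/5;  ∫_0^4 24*x^3 dx = 1536;  ∫_0^4 40*x^2 dx = 2560/3;
    ∫_0^4 12*x dx = 96;  ∫_0^4 9 dx = 36.
  Sum: 36864/5 + 1536 + 2560/3 + 96 + 36 = 148412/15.
Adding: ||u||_{H^1}^2 = 1538672/105 + 148412/15 = 2577556/105.


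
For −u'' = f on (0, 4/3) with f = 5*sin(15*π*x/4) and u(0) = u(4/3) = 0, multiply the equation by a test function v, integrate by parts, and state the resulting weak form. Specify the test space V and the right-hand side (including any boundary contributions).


V = H^1_0(0, 4/3) (so v(0) = v(4/3) = 0); weak form: ∫_0^4/3 u'v' dx = ∫_0^4/3 (5*sin(15*π*x/4)) v dx for all v ∈ V.

Multiply both sides by a test function v and integrate from 0 to 4/3:
  ∫_0^4/3 −u''(x) v(x) dx = ∫_0^4/3 f(x) v(x) dx.
Integrate the LHS by parts once:
  ∫_0^4/3 −u'' v dx = −[u'(x) v(x)]_0^4/3 + ∫_0^4/3 u'(x) v'(x) dx.
Thus ∫_0^4/3 u'(x) v'(x) dx = ∫_0^4/3 f(x) v(x) dx + [u'(x) v(x)]_0^4/3.
Choose V so that boundary terms are either known or forced to vanish.
u is Dirichlet: u(0) = u(4/3) = 0. Let V = H^1_0(0, 4/3); then v(0) = v(4/3) = 0, and [u' v]_0^4/3 = 0.
Weak formulation: find u (satisfying any essential BC) such that ∫_0^4/3 u'(x) v'(x) dx = ∫_0^4/3 f v dx for all v ∈ V.
Substituting f(x) = 5*sin(15*π*x/4), the right-hand side is ∫_0^4/3 (5*sin(15*π*x/4)) v dx.


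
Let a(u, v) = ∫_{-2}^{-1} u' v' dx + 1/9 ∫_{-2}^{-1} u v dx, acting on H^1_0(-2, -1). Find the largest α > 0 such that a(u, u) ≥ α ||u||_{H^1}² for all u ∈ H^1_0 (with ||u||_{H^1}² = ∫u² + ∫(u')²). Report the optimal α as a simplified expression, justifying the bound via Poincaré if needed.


α = (1/9 + π^2)/(1 + π^2)

Coercivity of a(·,·) on H^1_0(-2, -1) means a(u, u) ≥ α ||u||_{H^1}² for every u ∈ H^1_0.
The interval has length L = 1, and Poincaré/coercivity depend only on L. Here a(u, u) = ∫(u')² + (1/9)·∫u².
Here 0 < c = 1/9 < 1. The condition a(u,u) ≥ α||u||_{H^1}² reads (1−α)∫(u')² ≥ (α−c)∫u². Any admissible α is ≤ 1 (rapidly oscillating u have ∫u²/∫(u')² → 0), and α = 1 would force 0 ≥ (1−c)∫u², impossible since c < 1; so 1−α > 0. By the sharp Poincaré inequality on H^1_0 of an interval of length L, ∫(u')² ≥ (π/L)²∫u² with equality for the first sine mode sin(π(x−x₀)/L) (x₀ the left endpoint), so the inequality holds for all u iff (1−α)(π/L)² ≥ α − c, i.e. α ≤ ((π/L)² + c)/((π/L)² + 1) = (1 + c(L/π)²)/(1 + (L/π)²). With (π/L)² = π^2 and c = 1/9, the largest admissible constant is α = ((π/L)² + c)/((π/L)² + 1).
Simplifying, α = (1/9 + π^2)/(1 + π^2).


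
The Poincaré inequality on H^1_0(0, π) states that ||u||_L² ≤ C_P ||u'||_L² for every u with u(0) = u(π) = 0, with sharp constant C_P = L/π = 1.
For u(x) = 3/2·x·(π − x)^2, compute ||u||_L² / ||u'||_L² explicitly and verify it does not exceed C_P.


||u||_L² / ||u'||_L² = sqrt(14)*π/14 < C_P = 1.

u(x) = 3/2·x·(π − x)^2, so u'(x) = 3*(x - π)*(3*x - π)/2.
u(x) = 3/2·x·(π − x)^2 vanishes at x = 0 and x = π, so u ∈ H^1_0(0, π). Differentiate via the product rule and integrate the resulting polynomials term by term.
  ∫_0^π u² dx = ∫_0^π (9*x^6/4 - 9*π*x^5 + 27*π^2*x^4/2 - 9*π^3*x^3 + 9*π^4*x^2/4) dx. Term by term:
    ∫_0^π 9*x^6/4 dx = 9*π^7/28;  ∫_0^π -9*π*x^5 dx = -3*π^7/2;  ∫_0^π 27*π^2*x^4/2 dx = 27*π^7/10;
    ∫_0^π -9*π^3*x^3 dx = -9*π^7/4;  ∫_0^π 9*π^4*x^2/4 dx = 3*π^7/4.
  Sum: 9*π^7/28 − 3*π^7/2 + 27*π^7/10 − 9*π^7/4 + 3*π^7/4 = 3*π^7/140.
  ∫_0^π (u')² dx = ∫_0^π (81*x^4/4 - 54*π*x^3 + 99*π^2*x^2/2 - 18*π^3*x + 9*π^4/4) dx. Term by term:
    ∫_0^π 81*x^4/4 dx = 81*π^5/20;  ∫_0^π -54*π*x^3 dx = -27*π^5/2;  ∫_0^π 99*π^2*x^2/2 dx = 33*π^5/2;
    ∫_0^π -18*π^3*x dx = -9*π^5;  ∫_0^π 9*π^4/4 dx = 9*π^5/4.
  Sum: 81*π^5/20 − 27*π^5/2 + 33*π^5/2 − 9*π^5 + 9*π^5/4 = 3*π^5/10.
∫_0^π u² dx = 3*π^7/140, so ||u||_L² = sqrt(105)*π^(7/2)/70.
∫_0^π (u')² dx = 3*π^5/10, so ||u'||_L² = sqrt(30)*π^(5/2)/10.
Ratio ||u||_L² / ||u'||_L² = sqrt(14)*π/14.
Sharp Poincaré constant on H^1_0(0, π) is C_P = L/π = 1, achieved by sin(x).
A polynomial bump cannot attain the sharp Poincaré constant (only the first sine eigenfunction does), so the ratio is strictly less than C_P, consistent with ||u||_L² ≤ C_P ||u'||_L².


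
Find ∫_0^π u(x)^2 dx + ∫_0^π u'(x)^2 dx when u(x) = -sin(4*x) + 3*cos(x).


||u||_{H^1(0,π)}^2 = -32/5 + 35*π/2

u'(x) = -3*sin(x) - 4*cos(4*x).
Expand u² and (u')² and integrate term by term on (0, π), using: for integers n ≥ 1, ∫_0^π sin²(nx) dx = ∫_0^π cos²(nx) dx = π/2; for n ≠ n', ∫_0^π sin(nx)sin(n'x) dx = ∫_0^π cos(nx)cos(n'x) dx = 0; and by product-to-sum, ∫_0^π sin(nx)cos(n'x) dx = ½∫_0^π [sin((n+n')x) + sin((n−n')x)] dx, which is 0 when n+n' is even and 2n/(n²−n'²) when n+n' is odd (it need not vanish on (0, π)).
  u² squared terms: (-1)²·∫sin(4x)² dx = 1·π/2 = π/2;  (3)²·∫cos(x)² dx = 9·π/2 = 9*π/2.
  u² cross terms: 2·(-1)·(3)·∫sin(4x)·cos(x) dx = -6·(8/15) = -16/5.
  So ∫_0^π u² dx = π/2 + 9*π/2 − 16/5 = -16/5 + 5*π.
  (u')² squared terms: (-4)²·∫cos(4x)² dx = 16·π/2 = 8*π;  (-3)²·∫sin(x)² dx = 9·π/2 = 9*π/2.
  (u')² cross terms: 2·(-4)·(-3)·∫cos(4x)·sin(x) dx = 24·(-2/15) = -16/5.
  So ∫_0^π (u')² dx = 8*π + 9*π/2 − 16/5 = -16/5 + 25*π/2.
||u||_{H^1}^2 = (-16/5 + 5*π) + (-16/5 + 25*π/2) = -32/5 + 35*π/2.


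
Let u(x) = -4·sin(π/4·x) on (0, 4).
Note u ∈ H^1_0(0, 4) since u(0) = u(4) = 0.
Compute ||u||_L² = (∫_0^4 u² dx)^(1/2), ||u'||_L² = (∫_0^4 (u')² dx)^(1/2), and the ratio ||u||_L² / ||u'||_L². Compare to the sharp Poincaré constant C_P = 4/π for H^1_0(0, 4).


||u||_L² / ||u'||_L² = 4/π = C_P.

u(x) = -4·sin(π/4·x), so u'(x) = -π*cos(π*x/4).
Writing u(x) = A·sin(kπx/L) with A = -4 and k = 1, use ∫_0^L sin²(kπx/L) dx = L/2 and ∫_0^L cos²(kπx/L) dx = L/2.
u² = 16·sin²(π/4·x) and (u')² = π^2·cos²(π/4·x), and each of sin², cos² integrates to L/2 = 2 over (0, 4).
∫_0^4 u² dx = 32, so ||u||_L² = 4*sqrt(2).
∫_0^4 (u')² dx = 2*π^2, so ||u'||_L² = sqrt(2)*π.
Ratio ||u||_L² / ||u'||_L² = 4/π.
Sharp Poincaré constant on H^1_0(0, 4) is C_P = L/π = 4/π, achieved by sin(π/4·x).
This is the k = 1 eigenfunction (up to amplitude), so the ratio equals the sharp Poincaré constant exactly.


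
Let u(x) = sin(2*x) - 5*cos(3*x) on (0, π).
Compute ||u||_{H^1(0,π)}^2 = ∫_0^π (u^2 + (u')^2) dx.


||u||_{H^1(0,π)}^2 = 80 + 255*π/2

u'(x) = 15*sin(3*x) + 2*cos(2*x).
Expand u² and (u')² and integrate term by term on (0, π), using: for integers n ≥ 1, ∫_0^π sin²(nx) dx = ∫_0^π cos²(nx) dx = π/2; for n ≠ n', ∫_0^π sin(nx)sin(n'x) dx = ∫_0^π cos(nx)cos(n'x) dx = 0; and by product-to-sum, ∫_0^π sin(nx)cos(n'x) dx = ½∫_0^π [sin((n+n')x) + sin((n−n')x)] dx, which is 0 when n+n' is even and 2n/(n²−n'²) when n+n' is odd (it need not vanish on (0, π)).
  u² squared terms: (-5)²·∫cos(3x)² dx = 25·π/2 = 25*π/2;  (1)²·∫sin(2x)² dx = 1·π/2 = π/2.
  u² cross terms: 2·(-5)·(1)·∫cos(3x)·sin(2x) dx = -10·(-4/5) = 8.
  So ∫_0^π u² dx = 25*π/2 + π/2 + 8 = 8 + 13*π.
  (u')² squared terms: (2)²·∫cos(2x)² dx = 4·π/2 = 2*π;  (15)²·∫sin(3x)² dx = 225·π/2 = 225*π/2.
  (u')² cross terms: 2·(2)·(15)·∫cos(2x)·sin(3x) dx = 60·(6/5) = 72.
  So ∫_0^π (u')² dx = 2*π + 225*π/2 + 72 = 72 + 229*π/2.
||u||_{H^1}^2 = (8 + 13*π) + (72 + 229*π/2) = 80 + 255*π/2.


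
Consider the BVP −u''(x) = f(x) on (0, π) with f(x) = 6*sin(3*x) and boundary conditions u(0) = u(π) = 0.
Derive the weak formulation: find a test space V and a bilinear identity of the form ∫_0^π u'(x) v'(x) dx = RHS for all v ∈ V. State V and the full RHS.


V = H^1_0(0, π) (so v(0) = v(π) = 0); weak form: ∫_0^π u'v' dx = ∫_0^π (6*sin(3*x)) v dx for all v ∈ V.

Multiply both sides by a test function v and integrate from 0 to π:
  ∫_0^π −u''(x) v(x) dx = ∫_0^π f(x) v(x) dx.
Integrate the LHS by parts once:
  ∫_0^π −u'' v dx = −[u'(x) v(x)]_0^π + ∫_0^π u'(x) v'(x) dx.
Thus ∫_0^π u'(x) v'(x) dx = ∫_0^π f(x) v(x) dx + [u'(x) v(x)]_0^π.
Choose V so that boundary terms are either known or forced to vanish.
u is Dirichlet: u(0) = u(π) = 0. Let V = H^1_0(0, π); then v(0) = v(π) = 0, and [u' v]_0^π = 0.
Weak formulation: find u (satisfying any essential BC) such that ∫_0^π u'(x) v'(x) dx = ∫_0^π f v dx for all v ∈ V.
Substituting f(x) = 6*sin(3*x), the right-hand side is ∫_0^π (6*sin(3*x)) v dx.


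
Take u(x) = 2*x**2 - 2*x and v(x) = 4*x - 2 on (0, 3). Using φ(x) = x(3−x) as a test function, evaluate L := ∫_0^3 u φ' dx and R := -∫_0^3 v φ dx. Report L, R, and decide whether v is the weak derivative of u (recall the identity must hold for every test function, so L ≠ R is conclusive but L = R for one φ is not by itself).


LHS = -18, RHS = -18. Yes, v = u' weakly.

u(x) = 2*x**2 - 2*x, classical derivative u'(x) = 4*x - 2.
φ(x) = x(3−x), so φ'(x) = 3 - 2*x.
Note φ(0) = φ(3) = 0, so the boundary term u·φ vanishes.
LHS = ∫_0^3 u(x) φ'(x) dx = ∫_0^3 (-4*x^3 + 10*x^2 - 6*x) dx. Term by term:
  ∫_0^3 -4*x^3 dx = -81;  ∫_0^3 10*x^2 dx = 90;  ∫_0^3 -6*x dx = -27.
Sum: -81 + 90 − 27 = -18.
So LHS = -18.
∫_0^3 v(x) φ(x) dx = ∫_0^3 (-4*x^3 + 14*x^2 - 6*x) dx. Term by term:
  ∫_0^3 -4*x^3 dx = -81;  ∫_0^3 14*x^2 dx = 126;  ∫_0^3 -6*x dx = -27.
Sum: -81 + 126 − 27 = 18.
So RHS = -∫_0^3 v(x) φ(x) dx = -18.
LHS = RHS, so the identity holds for this test φ.
Moreover u is smooth here and v(x) = u'(x) = 4*x - 2 pointwise, so the identity holds for every test function. Hence v is the weak derivative of u.


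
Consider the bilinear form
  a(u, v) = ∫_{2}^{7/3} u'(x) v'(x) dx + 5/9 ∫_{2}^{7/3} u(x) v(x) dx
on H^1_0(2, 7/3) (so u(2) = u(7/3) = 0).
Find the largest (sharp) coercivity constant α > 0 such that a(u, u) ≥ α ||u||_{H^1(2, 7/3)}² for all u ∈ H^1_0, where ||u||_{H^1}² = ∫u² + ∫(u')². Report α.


α = (5 + 81*π^2)/(9*(1 + 9*π^2))

Coercivity of a(·,·) on H^1_0(2, 7/3) means a(u, u) ≥ α ||u||_{H^1}² for every u ∈ H^1_0.
The interval has length L = 1/3, and Poincaré/coercivity depend only on L. Here a(u, u) = ∫(u')² + (5/9)·∫u².
Here 0 < c = 5/9 < 1. The condition a(u,u) ≥ α||u||_{H^1}² reads (1−α)∫(u')² ≥ (α−c)∫u². Any admissible α is ≤ 1 (rapidly oscillating u have ∫u²/∫(u')² → 0), and α = 1 would force 0 ≥ (1−c)∫u², impossible since c < 1; so 1−α > 0. By the sharp Poincaré inequality on H^1_0 of an interval of length L, ∫(u')² ≥ (π/L)²∫u² with equality for the first sine mode sin(π(x−x₀)/L) (x₀ the left endpoint), so the inequality holds for all u iff (1−α)(π/L)² ≥ α − c, i.e. α ≤ ((π/L)² + c)/((π/L)² + 1) = (1 + c(L/π)²)/(1 + (L/π)²). With (π/L)² = 9*π^2 and c = 5/9, the largest admissible constant is α = ((π/L)² + c)/((π/L)² + 1).
Simplifying, α = (5 + 81*π^2)/(9*(1 + 9*π^2)).


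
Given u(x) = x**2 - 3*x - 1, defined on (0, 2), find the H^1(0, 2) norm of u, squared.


||u||_{H^1}^2 = 296/15

The H^1 norm (squared) on an interval (0, L) is
  ||u||_{H^1}^2 = ∫_0^L u(x)^2 dx + ∫_0^L u'(x)^2 dx.
Compute u'(x) = 2*x - 3.
Then u(x)^2 = x**4 - 6*x**3 + 7*x**2 + 6*x + 1 and u'(x)^2 = 4*x**2 - 12*x + 9.
Integrate each monomial from 0 to 2 using ∫_0^2 c·x^n dx = c·2^(n+1)/(n+1):
  ∫_0^2 u(x)^2 dx = ∫_0^2 (x^4 - 6*x^3 + 7*x^2 + 6*x + 1) dx. Term by term:
    ∫_0^2 x^4 dx = 32/5;  ∫_0^2 -6*x^3 dx = -24;  ∫_0^2 7*x^2 dx = 56/3;
    ∫_0^2 6*x dx = 12;  ∫_0^2 1 dx = 2.
  Sum: 32/5 − 24 + 56/3 + 12 + 2 = 226/15.
  ∫_0^2 u'(x)^2 dx = ∫_0^2 (4*x^2 - 12*x + 9) dx. Term by term:
    ∫_0^2 4*x^2 dx = 32/3;  ∫_0^2 -12*x dx = -24;  ∫_0^2 9 dx = 18.
  Sum: 32/3 − 24 + 18 = 14/3.
Adding: ||u||_{H^1}^2 = 226/15 + 14/3 = 296/15.


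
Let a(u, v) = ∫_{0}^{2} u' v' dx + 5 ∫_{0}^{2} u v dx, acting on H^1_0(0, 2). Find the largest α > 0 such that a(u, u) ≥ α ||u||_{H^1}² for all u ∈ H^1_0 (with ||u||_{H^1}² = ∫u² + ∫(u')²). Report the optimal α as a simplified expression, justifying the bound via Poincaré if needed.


α = 1

Coercivity of a(·,·) on H^1_0(0, 2) means a(u, u) ≥ α ||u||_{H^1}² for every u ∈ H^1_0.
The interval has length L = 2, and Poincaré/coercivity depend only on L. Here a(u, u) = ∫(u')² + (5)·∫u².
Here c = 5 ≥ 1, so a(u,u) = ∫(u')² + c∫u² ≥ ∫(u')² + ∫u² = ||u||_{H^1}², i.e. α = 1 works. No larger α is possible: a(u,u) ≥ α||u||_{H^1}² means (1−α)∫(u')² ≥ (α−c)∫u², and for the modes u_n = sin(nπ(x−x₀)/L) (x₀ the left endpoint) one has ∫u_n²/∫(u_n')² = (L/(nπ))² → 0, so a(u_n,u_n)/||u_n||_{H^1}² → 1. Hence the optimal constant is α = 1.
Therefore α = 1.


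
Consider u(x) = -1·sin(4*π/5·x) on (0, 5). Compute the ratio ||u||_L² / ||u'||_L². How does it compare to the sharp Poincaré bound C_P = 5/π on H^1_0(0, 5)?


||u||_L² / ||u'||_L² = 5/(4*π) < C_P = 5/π.

u(x) = -1·sin(4*π/5·x), so u'(x) = -4*π*cos(4*π*x/5)/5.
Writing u(x) = A·sin(kπx/L) with A = -1 and k = 4, use ∫_0^L sin²(kπx/L) dx = L/2 and ∫_0^L cos²(kπx/L) dx = L/2.
u² = 1·sin²(4*π/5·x) and (u')² = 16*π^2/25·cos²(4*π/5·x), and each of sin², cos² integrates to L/2 = 5/2 over (0, 5).
∫_0^5 u² dx = 5/2, so ||u||_L² = sqrt(10)/2.
∫_0^5 (u')² dx = 8*π^2/5, so ||u'||_L² = 2*sqrt(10)*π/5.
Ratio ||u||_L² / ||u'||_L² = 5/(4*π).
Sharp Poincaré constant on H^1_0(0, 5) is C_P = L/π = 5/π, achieved by sin(π/5·x).
This is the k = 4 harmonic; the ratio L/(kπ) is strictly less than C_P = L/π, consistent with the sharp inequality ||u||_L² ≤ C_P ||u'||_L².


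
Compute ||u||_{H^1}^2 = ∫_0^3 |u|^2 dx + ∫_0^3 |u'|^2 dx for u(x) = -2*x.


||u||_{H^1}^2 = 48

The H^1 norm (squared) on an interval (0, L) is
  ||u||_{H^1}^2 = ∫_0^L u(x)^2 dx + ∫_0^L u'(x)^2 dx.
Compute u'(x) = -2.
Then u(x)^2 = 4*x**2 and u'(x)^2 = 4.
Integrate each monomial from 0 to 3 using ∫_0^3 c·x^n dx = c·3^(n+1)/(n+1):
  ∫_0^3 u(x)^2 dx = ∫_0^3 (4*x^2) dx. Term by term:
    ∫_0^3 4*x^2 dx = 36.
  ∫_0^3 u'(x)^2 dx = ∫_0^3 (4) dx. Term by term:
    ∫_0^3 4 dx = 12.
Adding: ||u||_{H^1}^2 = 36 + 12 = 48.


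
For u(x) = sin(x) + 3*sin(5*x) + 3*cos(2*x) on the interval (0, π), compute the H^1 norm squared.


||u||_{H^1(0,π)}^2 = 160/7 + 281*π/2

u'(x) = -6*sin(2*x) + cos(x) + 15*cos(5*x).
Expand u² and (u')² and integrate term by term on (0, π), using: for integers n ≥ 1, ∫_0^π sin²(nx) dx = ∫_0^π cos²(nx) dx = π/2; for n ≠ n', ∫_0^π sin(nx)sin(n'x) dx = ∫_0^π cos(nx)cos(n'x) dx = 0; and by product-to-sum, ∫_0^π sin(nx)cos(n'x) dx = ½∫_0^π [sin((n+n')x) + sin((n−n')x)] dx, which is 0 when n+n' is even and 2n/(n²−n'²) when n+n' is odd (it need not vanish on (0, π)).
  u² squared terms: (3)²·∫cos(2x)² dx = 9·π/2 = 9*π/2;  (3)²·∫sin(5x)² dx = 9·π/2 = 9*π/2;  (1)²·∫sin(x)² dx = 1·π/2 = π/2.
  u² cross terms: 2·(3)·(3)·∫cos(2x)·sin(5x) dx = 18·(10/21) = 60/7;  2·(3)·(1)·∫cos(2x)·sin(x) dx = 6·(-2/3) = -4;  2·(3)·(1)·∫sin(5x)·sin(x) dx = 6·(0) = 0.
  So ∫_0^π u² dx = 9*π/2 + 9*π/2 + π/2 + 60/7 − 4 + 0 = 32/7 + 19*π/2.
  (u')² squared terms: (-6)²·∫sin(2x)² dx = 36·π/2 = 18*π;  (15)²·∫cos(5x)² dx = 225·π/2 = 225*π/2;  (1)²·∫cos(x)² dx = 1·π/2 = π/2.
  (u')² cross terms: 2·(-6)·(15)·∫sin(2x)·cos(5x) dx = -180·(-4/21) = 240/7;  2·(-6)·(1)·∫sin(2x)·cos(x) dx = -12·(4/3) = -16;  2·(15)·(1)·∫cos(5x)·cos(x) dx = 30·(0) = 0.
  So ∫_0^π (u')² dx = 18*π + 225*π/2 + π/2 + 240/7 − 16 + 0 = 128/7 + 131*π.
||u||_{H^1}^2 = (32/7 + 19*π/2) + (128/7 + 131*π) = 160/7 + 281*π/2.


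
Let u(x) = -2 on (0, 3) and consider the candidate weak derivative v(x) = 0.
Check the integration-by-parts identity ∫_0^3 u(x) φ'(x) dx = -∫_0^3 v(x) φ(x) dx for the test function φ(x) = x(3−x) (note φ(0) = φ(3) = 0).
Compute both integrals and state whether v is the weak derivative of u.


LHS = 0, RHS = 0. Yes, v = u' weakly.

u(x) = -2, classical derivative u'(x) = 0.
φ(x) = x(3−x), so φ'(x) = 3 - 2*x.
Note φ(0) = φ(3) = 0, so the boundary term u·φ vanishes.
LHS = ∫_0^3 u(x) φ'(x) dx = ∫_0^3 (4*x - 6) dx. Term by term:
  ∫_0^3 4*x dx = 18;  ∫_0^3 -6 dx = -18.
Sum: 18 − 18 = 0.
So LHS = 0.
∫_0^3 v(x) φ(x) dx = ∫_0^3 (0) dx. Term by term:
  ∫_0^3 0 dx = 0.
So RHS = -∫_0^3 v(x) φ(x) dx = 0.
LHS = RHS, so the identity holds for this test φ.
Moreover u is smooth here and v(x) = u'(x) = 0 pointwise, so the identity holds for every test function. Hence v is the weak derivative of u.
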